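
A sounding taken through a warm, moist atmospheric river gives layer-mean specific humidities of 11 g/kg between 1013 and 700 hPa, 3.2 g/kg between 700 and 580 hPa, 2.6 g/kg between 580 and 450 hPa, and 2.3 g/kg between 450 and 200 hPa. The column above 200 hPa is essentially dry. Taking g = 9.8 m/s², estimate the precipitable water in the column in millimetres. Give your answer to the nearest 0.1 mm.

Precipitable water is the column-integrated vapour mass per unit area: PW = (1/g) Σ q̄ Δp, with q in kg/kg and Δp in Pa (1 kg/m² of water = 1 mm).
Layer 1013–700 hPa: Δp = 313 hPa = 31300 Pa, q̄ = 0.011 kg/kg → 0.011 × 31300 / 9.8 = 35.13 mm
Layer 700–580 hPa: Δp = 120 hPa = 12000 Pa, q̄ = 0.0032 kg/kg → 0.0032 × 12000 / 9.8 = 3.92 mm
Layer 580–450 hPa: Δp = 130 hPa = 13000 Pa, q̄ = 0.0026 kg/kg → 0.0026 × 13000 / 9.8 = 3.45 mm
Layer 450–200 hPa: Δp = 250 hPa = 25000 Pa, q̄ = 0.0023 kg/kg → 0.0023 × 25000 / 9.8 = 5.87 mm
PW = 35.13 + 3.92 + 3.45 + 5.87 = 48.37 ≈ 48.4 mm.

PW ≈ 48.4 mm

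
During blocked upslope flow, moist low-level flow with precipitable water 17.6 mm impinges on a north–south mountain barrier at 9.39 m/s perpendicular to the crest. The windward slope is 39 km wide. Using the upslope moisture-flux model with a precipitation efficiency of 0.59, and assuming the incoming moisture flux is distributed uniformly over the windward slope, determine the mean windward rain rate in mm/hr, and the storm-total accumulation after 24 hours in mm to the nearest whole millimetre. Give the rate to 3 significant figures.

Incoming column moisture flux per unit ridge length: F = V × PW = 9.39 × 17.6 = 165.264 mm·m/s.
Spread over the 39 km slope with efficiency ε = 0.59: R = ε·F/W = 0.59 × 165.264 / 39000 m = 2.500e-03 mm/s.
R = 2.500e-03 × 3600 = 9.00 mm/hr.
Over 24 h: total = 9.00 × 24 = 216 mm.

R ≈ 9.00 mm/hr; total ≈ 216 mm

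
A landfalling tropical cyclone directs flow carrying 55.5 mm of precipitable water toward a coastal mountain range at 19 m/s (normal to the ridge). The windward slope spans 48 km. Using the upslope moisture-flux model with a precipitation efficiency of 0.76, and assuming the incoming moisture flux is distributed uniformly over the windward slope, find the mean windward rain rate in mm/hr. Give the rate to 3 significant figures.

Incoming column moisture flux per unit ridge length: F = V × PW = 19 × 55.5 = 1054.5 mm·m/s.
Spread over the 48 km slope with efficiency ε = 0.76: R = ε·F/W = 0.76 × 1054.5 / 48000 m = 1.670e-02 mm/s.
R = 1.670e-02 × 3600 = 60.1 mm/hr.

R ≈ 60.1 mm/hr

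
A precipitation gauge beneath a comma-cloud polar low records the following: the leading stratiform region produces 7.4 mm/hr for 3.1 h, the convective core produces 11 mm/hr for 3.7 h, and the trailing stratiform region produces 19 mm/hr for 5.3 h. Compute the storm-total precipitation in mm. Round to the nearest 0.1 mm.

Total = Σ Rᵢ Δtᵢ = 7.4 × 3.1 + 11 × 3.7 + 19 × 5.3
      = 22.94 + 40.7 + 100.7 = 164.3 mm.

total ≈ 164.3 mm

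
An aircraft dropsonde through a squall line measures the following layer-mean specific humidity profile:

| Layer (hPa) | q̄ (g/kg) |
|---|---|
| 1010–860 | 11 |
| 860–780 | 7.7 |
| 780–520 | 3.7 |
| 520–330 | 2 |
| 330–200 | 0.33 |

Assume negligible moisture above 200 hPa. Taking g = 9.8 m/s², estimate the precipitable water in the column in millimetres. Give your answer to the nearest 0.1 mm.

Precipitable water is the column-integrated vapour mass per unit area: PW = (1/g) Σ q̄ Δp, with q in kg/kg and Δp in Pa (1 kg/m² of water = 1 mm).
Layer 1010–860 hPa: Δp = 150 hPa = 15000 Pa, q̄ = 0.011 kg/kg → 0.011 × 15000 / 9.8 = 16.84 mm
Layer 860–780 hPa: Δp = 80 hPa = 8000 Pa, q̄ = 0.0077 kg/kg → 0.0077 × 8000 / 9.8 = 6.29 mm
Layer 780–520 hPa: Δp = 260 hPa = 26000 Pa, q̄ = 0.0037 kg/kg → 0.0037 × 26000 / 9.8 = 9.82 mm
Layer 520–330 hPa: Δp = 190 hPa = 19000 Pa, q̄ = 0.002 kg/kg → 0.002 × 19000 / 9.8 = 3.88 mm
Layer 330–200 hPa: Δp = 130 hPa = 13000 Pa, q̄ = 0.00033 kg/kg → 0.00033 × 13000 / 9.8 = 0.44 mm
PW = 16.84 + 6.29 + 9.82 + 3.88 + 0.44 = 37.27 ≈ 37.3 mm.

PW ≈ 37.3 mm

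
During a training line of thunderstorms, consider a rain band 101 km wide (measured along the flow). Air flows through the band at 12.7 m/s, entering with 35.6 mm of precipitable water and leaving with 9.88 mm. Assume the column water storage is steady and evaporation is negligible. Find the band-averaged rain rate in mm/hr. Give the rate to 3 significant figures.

R ≈ 11.6 mm/hr

Column moisture flux per unit crosswind length is F = V × PW.
Inflow: F_in = 12.7 × 35.6 = 452.12 mm·m/s
Outflow: F_out = 12.7 × 9.88 = 125.476 mm·m/s
Steady-state rate R = (F_in − F_out)/L = (452.12 − 125.476) / 101000 m = 3.234e-03 mm/s.
R = 3.234e-03 × 3600 = 11.6 mm/hr.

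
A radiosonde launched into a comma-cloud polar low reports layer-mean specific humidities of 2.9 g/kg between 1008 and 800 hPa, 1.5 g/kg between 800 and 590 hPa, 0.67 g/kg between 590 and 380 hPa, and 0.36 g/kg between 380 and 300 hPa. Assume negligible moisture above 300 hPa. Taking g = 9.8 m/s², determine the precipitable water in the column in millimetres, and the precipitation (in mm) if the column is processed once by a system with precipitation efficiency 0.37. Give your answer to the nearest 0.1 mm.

Precipitable water is the column-integrated vapour mass per unit area: PW = (1/g) Σ q̄ Δp, with q in kg/kg and Δp in Pa (1 kg/m² of water = 1 mm).
Layer 1008–800 hPa: Δp = 208 hPa = 20800 Pa, q̄ = 0.0029 kg/kg → 0.0029 × 20800 / 9.8 = 6.16 mm
Layer 800–590 hPa: Δp = 210 hPa = 21000 Pa, q̄ = 0.0015 kg/kg → 0.0015 × 21000 / 9.8 = 3.21 mm
Layer 590–380 hPa: Δp = 210 hPa = 21000 Pa, q̄ = 0.00067 kg/kg → 0.00067 × 21000 / 9.8 = 1.44 mm
Layer 380–300 hPa: Δp = 80 hPa = 8000 Pa, q̄ = 0.00036 kg/kg → 0.00036 × 8000 / 9.8 = 0.29 mm
PW = 6.16 + 3.21 + 1.44 + 0.29 = 11.10 ≈ 11.1 mm.
Precipitation = ε × PW = 0.37 × 11.1 = 4.1 mm.

PW ≈ 11.1 mm; precipitation ≈ 4.1 mm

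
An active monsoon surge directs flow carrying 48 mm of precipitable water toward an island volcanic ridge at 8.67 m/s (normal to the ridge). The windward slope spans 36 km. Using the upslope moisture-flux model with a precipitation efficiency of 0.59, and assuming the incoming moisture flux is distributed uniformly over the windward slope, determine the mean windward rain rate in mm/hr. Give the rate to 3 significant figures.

Incoming column moisture flux per unit ridge length: F = V × PW = 8.67 × 48 = 416.16 mm·m/s.
Spread over the 36 km slope with efficiency ε = 0.59: R = ε·F/W = 0.59 × 416.16 / 36000 m = 6.820e-03 mm/s.
R = 6.820e-03 × 3600 = 24.6 mm/hr.

R ≈ 24.6 mm/hr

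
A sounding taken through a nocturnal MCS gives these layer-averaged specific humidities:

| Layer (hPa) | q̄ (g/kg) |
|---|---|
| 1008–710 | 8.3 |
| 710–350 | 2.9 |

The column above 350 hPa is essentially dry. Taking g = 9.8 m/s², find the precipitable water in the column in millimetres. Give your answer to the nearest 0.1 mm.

PW ≈ 35.9 mm

Precipitable water is the column-integrated vapour mass per unit area: PW = (1/g) Σ q̄ Δp, with q in kg/kg and Δp in Pa (1 kg/m² of water = 1 mm).
Layer 1008–710 hPa: Δp = 298 hPa = 29800 Pa, q̄ = 0.0083 kg/kg → 0.0083 × 29800 / 9.8 = 25.24 mm
Layer 710–350 hPa: Δp = 360 hPa = 36000 Pa, q̄ = 0.0029 kg/kg → 0.0029 × 36000 / 9.8 = 10.65 mm
PW = 25.24 + 10.65 = 35.89 ≈ 35.9 mm.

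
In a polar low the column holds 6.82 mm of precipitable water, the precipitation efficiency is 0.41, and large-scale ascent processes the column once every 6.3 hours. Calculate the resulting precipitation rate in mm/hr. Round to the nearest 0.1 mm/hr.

R ≈ 0.4 mm/hr

Each overturning extracts ε × PW = 0.41 × 6.82 = 2.7962 mm.
Rate = ε·PW / τ = 2.7962 / 6.3 h = 0.4 mm/hr.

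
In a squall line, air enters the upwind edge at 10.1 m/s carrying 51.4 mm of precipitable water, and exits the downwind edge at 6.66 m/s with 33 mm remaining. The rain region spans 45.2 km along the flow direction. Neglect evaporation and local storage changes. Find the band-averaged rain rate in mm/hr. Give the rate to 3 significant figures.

Column moisture flux per unit crosswind length is F = V × PW.
Inflow: F_in = 10.1 × 51.4 = 519.14 mm·m/s
Outflow: F_out = 6.66 × 33 = 219.78 mm·m/s
Steady-state rate R = (F_in − F_out)/L = (519.14 − 219.78) / 45200 m = 6.623e-03 mm/s.
R = 6.623e-03 × 3600 = 23.8 mm/hr.

R ≈ 23.8 mm/hr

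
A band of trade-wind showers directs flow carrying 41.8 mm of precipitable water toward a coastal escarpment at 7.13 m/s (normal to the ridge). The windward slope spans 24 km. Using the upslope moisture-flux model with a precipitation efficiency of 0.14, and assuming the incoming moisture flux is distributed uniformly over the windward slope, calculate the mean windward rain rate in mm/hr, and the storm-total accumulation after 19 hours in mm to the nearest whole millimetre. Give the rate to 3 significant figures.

R ≈ 6.26 mm/hr; total ≈ 119 mm

Incoming column moisture flux per unit ridge length: F = V × PW = 7.13 × 41.8 = 298.034 mm·m/s.
Spread over the 24 km slope with efficiency ε = 0.14: R = ε·F/W = 0.14 × 298.034 / 24000 m = 1.739e-03 mm/s.
R = 1.739e-03 × 3600 = 6.26 mm/hr.
Over 19 h: total = 6.26 × 19 = 118.94 ≈ 119 mm.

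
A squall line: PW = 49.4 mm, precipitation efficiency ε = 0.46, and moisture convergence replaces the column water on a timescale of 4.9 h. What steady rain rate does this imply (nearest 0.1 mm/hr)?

Each overturning extracts ε × PW = 0.46 × 49.4 = 22.724 mm.
Rate = ε·PW / τ = 22.724 / 4.9 h = 4.6 mm/hr.

R ≈ 4.6 mm/hr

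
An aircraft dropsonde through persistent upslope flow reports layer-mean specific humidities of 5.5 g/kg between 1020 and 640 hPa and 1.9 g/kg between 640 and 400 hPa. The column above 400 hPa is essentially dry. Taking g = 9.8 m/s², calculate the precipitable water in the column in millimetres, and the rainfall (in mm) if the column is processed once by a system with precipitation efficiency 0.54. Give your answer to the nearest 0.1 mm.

Precipitable water is the column-integrated vapour mass per unit area: PW = (1/g) Σ q̄ Δp, with q in kg/kg and Δp in Pa (1 kg/m² of water = 1 mm).
Layer 1020–640 hPa: Δp = 380 hPa = 38000 Pa, q̄ = 0.0055 kg/kg → 0.0055 × 38000 / 9.8 = 21.33 mm
Layer 640–400 hPa: Δp = 240 hPa = 24000 Pa, q̄ = 0.0019 kg/kg → 0.0019 × 24000 / 9.8 = 4.65 mm
PW = 21.33 + 4.65 = 25.98 ≈ 26.0 mm.
Rainfall = ε × PW = 0.54 × 26.0 = 14.0 mm.

PW ≈ 26.0 mm; rainfall ≈ 14.0 mm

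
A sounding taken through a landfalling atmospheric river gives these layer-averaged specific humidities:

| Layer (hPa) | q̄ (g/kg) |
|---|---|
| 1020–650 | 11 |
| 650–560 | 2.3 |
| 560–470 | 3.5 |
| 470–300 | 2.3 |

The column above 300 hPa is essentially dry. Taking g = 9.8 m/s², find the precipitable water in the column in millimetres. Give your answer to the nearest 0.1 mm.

PW ≈ 50.8 mm

Precipitable water is the column-integrated vapour mass per unit area: PW = (1/g) Σ q̄ Δp, with q in kg/kg and Δp in Pa (1 kg/m² of water = 1 mm).
Layer 1020–650 hPa: Δp = 370 hPa = 37000 Pa, q̄ = 0.011 kg/kg → 0.011 × 37000 / 9.8 = 41.53 mm
Layer 650–560 hPa: Δp = 90 hPa = 9000 Pa, q̄ = 0.0023 kg/kg → 0.0023 × 9000 / 9.8 = 2.11 mm
Layer 560–470 hPa: Δp = 90 hPa = 9000 Pa, q̄ = 0.0035 kg/kg → 0.0035 × 9000 / 9.8 = 3.21 mm
Layer 470–300 hPa: Δp = 170 hPa = 17000 Pa, q̄ = 0.0023 kg/kg → 0.0023 × 17000 / 9.8 = 3.99 mm
PW = 41.53 + 2.11 + 3.21 + 3.99 = 50.84 ≈ 50.8 mm.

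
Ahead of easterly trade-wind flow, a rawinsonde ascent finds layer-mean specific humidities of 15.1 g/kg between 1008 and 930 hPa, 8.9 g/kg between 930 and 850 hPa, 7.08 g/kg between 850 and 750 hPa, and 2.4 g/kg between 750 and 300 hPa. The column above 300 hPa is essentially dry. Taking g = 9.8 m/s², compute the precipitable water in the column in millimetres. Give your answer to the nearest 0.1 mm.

PW ≈ 37.5 mm

Precipitable water is the column-integrated vapour mass per unit area: PW = (1/g) Σ q̄ Δp, with q in kg/kg and Δp in Pa (1 kg/m² of water = 1 mm).
Layer 1008–930 hPa: Δp = 78 hPa = 7800 Pa, q̄ = 0.0151 kg/kg → 0.0151 × 7800 / 9.8 = 12.02 mm
Layer 930–850 hPa: Δp = 80 hPa = 8000 Pa, q̄ = 0.0089 kg/kg → 0.0089 × 8000 / 9.8 = 7.27 mm
Layer 850–750 hPa: Δp = 100 hPa = 10000 Pa, q̄ = 0.00708 kg/kg → 0.00708 × 10000 / 9.8 = 7.22 mm
Layer 750–300 hPa: Δp = 450 hPa = 45000 Pa, q̄ = 0.0024 kg/kg → 0.0024 × 45000 / 9.8 = 11.02 mm
PW = 12.02 + 7.27 + 7.22 + 11.02 = 37.53 ≈ 37.5 mm.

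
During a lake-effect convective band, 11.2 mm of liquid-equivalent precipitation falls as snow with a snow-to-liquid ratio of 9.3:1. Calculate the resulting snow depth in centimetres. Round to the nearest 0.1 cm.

snow depth ≈ 10.4 cm

Snow depth = liquid × ratio = 11.2 mm × 9.3 = 104.16 mm = 10.4 cm.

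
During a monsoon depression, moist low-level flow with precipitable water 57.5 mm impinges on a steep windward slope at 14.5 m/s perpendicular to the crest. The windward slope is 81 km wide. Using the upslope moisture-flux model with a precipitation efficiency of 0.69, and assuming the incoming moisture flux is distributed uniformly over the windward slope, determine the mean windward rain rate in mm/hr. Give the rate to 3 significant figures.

Incoming column moisture flux per unit ridge length: F = V × PW = 14.5 × 57.5 = 833.75 mm·m/s.
Spread over the 81 km slope with efficiency ε = 0.69: R = ε·F/W = 0.69 × 833.75 / 81000 m = 7.102e-03 mm/s.
R = 7.102e-03 × 3600 = 25.6 mm/hr.

R ≈ 25.6 mm/hr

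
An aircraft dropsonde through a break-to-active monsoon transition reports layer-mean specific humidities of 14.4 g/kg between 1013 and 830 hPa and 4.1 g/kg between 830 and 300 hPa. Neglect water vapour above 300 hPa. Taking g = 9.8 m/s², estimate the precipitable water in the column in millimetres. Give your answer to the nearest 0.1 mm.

Precipitable water is the column-integrated vapour mass per unit area: PW = (1/g) Σ q̄ Δp, with q in kg/kg and Δp in Pa (1 kg/m² of water = 1 mm).
Layer 1013–830 hPa: Δp = 183 hPa = 18300 Pa, q̄ = 0.0144 kg/kg → 0.0144 × 18300 / 9.8 = 26.89 mm
Layer 830–300 hPa: Δp = 530 hPa = 53000 Pa, q̄ = 0.0041 kg/kg → 0.0041 × 53000 / 9.8 = 22.17 mm
PW = 26.89 + 22.17 = 49.06 ≈ 49.1 mm.

PW ≈ 49.1 mm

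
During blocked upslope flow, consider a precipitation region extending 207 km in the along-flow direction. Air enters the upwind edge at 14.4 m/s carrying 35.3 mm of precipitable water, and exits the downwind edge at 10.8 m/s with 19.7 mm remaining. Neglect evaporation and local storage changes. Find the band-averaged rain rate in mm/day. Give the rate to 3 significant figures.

Column moisture flux per unit crosswind length is F = V × PW.
Inflow: F_in = 14.4 × 35.3 = 508.32 mm·m/s
Outflow: F_out = 10.8 × 19.7 = 212.76 mm·m/s
Steady-state rate R = (F_in − F_out)/L = (508.32 − 212.76) / 207000 m = 1.428e-03 mm/s.
R = 1.428e-03 × 3600 × 24 = 123 mm/day.

R ≈ 123 mm/day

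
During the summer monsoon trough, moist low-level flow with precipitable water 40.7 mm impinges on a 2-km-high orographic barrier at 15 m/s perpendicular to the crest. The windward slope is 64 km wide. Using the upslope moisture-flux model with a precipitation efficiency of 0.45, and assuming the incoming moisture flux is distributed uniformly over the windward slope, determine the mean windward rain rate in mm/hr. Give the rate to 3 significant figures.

R ≈ 15.5 mm/hr

Incoming column moisture flux per unit ridge length: F = V × PW = 15 × 40.7 = 610.5 mm·m/s.
Spread over the 64 km slope with efficiency ε = 0.45: R = ε·F/W = 0.45 × 610.5 / 64000 m = 4.293e-03 mm/s.
R = 4.293e-03 × 3600 = 15.5 mm/hr.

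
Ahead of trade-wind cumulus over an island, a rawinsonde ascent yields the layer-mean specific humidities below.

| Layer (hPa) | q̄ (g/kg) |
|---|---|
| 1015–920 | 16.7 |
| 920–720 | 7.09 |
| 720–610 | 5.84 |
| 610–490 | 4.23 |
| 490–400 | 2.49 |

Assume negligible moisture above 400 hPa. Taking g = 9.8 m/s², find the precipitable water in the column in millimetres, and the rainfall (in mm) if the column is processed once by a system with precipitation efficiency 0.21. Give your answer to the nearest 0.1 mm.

PW ≈ 44.7 mm; rainfall ≈ 9.4 mm

Precipitable water is the column-integrated vapour mass per unit area: PW = (1/g) Σ q̄ Δp, with q in kg/kg and Δp in Pa (1 kg/m² of water = 1 mm).
Layer 1015–920 hPa: Δp = 95 hPa = 9500 Pa, q̄ = 0.0167 kg/kg → 0.0167 × 9500 / 9.8 = 16.19 mm
Layer 920–720 hPa: Δp = 200 hPa = 20000 Pa, q̄ = 0.00709 kg/kg → 0.00709 × 20000 / 9.8 = 14.47 mm
Layer 720–610 hPa: Δp = 110 hPa = 11000 Pa, q̄ = 0.00584 kg/kg → 0.00584 × 11000 / 9.8 = 6.56 mm
Layer 610–490 hPa: Δp = 120 hPa = 12000 Pa, q̄ = 0.00423 kg/kg → 0.00423 × 12000 / 9.8 = 5.18 mm
Layer 490–400 hPa: Δp = 90 hPa = 9000 Pa, q̄ = 0.00249 kg/kg → 0.00249 × 9000 / 9.8 = 2.29 mm
PW = 16.19 + 14.47 + 6.56 + 5.18 + 2.29 = 44.69 ≈ 44.7 mm.
Rainfall = ε × PW = 0.21 × 44.7 = 9.4 mm.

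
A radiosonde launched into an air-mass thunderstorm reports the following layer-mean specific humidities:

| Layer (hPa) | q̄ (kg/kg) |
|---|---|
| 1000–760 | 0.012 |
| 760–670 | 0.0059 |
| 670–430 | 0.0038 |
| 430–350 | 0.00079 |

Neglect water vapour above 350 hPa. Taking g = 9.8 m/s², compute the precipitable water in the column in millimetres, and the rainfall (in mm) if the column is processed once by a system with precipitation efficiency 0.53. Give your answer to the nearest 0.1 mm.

PW ≈ 44.8 mm; rainfall ≈ 23.7 mm

Precipitable water is the column-integrated vapour mass per unit area: PW = (1/g) Σ q̄ Δp, with q in kg/kg and Δp in Pa (1 kg/m² of water = 1 mm).
Layer 1000–760 hPa: Δp = 240 hPa = 24000 Pa, q̄ = 0.012 kg/kg → 0.012 × 24000 / 9.8 = 29.39 mm
Layer 760–670 hPa: Δp = 90 hPa = 9000 Pa, q̄ = 0.0059 kg/kg → 0.0059 × 9000 / 9.8 = 5.42 mm
Layer 670–430 hPa: Δp = 240 hPa = 24000 Pa, q̄ = 0.0038 kg/kg → 0.0038 × 24000 / 9.8 = 9.31 mm
Layer 430–350 hPa: Δp = 80 hPa = 8000 Pa, q̄ = 0.00079 kg/kg → 0.00079 × 8000 / 9.8 = 0.64 mm
PW = 29.39 + 5.42 + 9.31 + 0.64 = 44.76 ≈ 44.8 mm.
Rainfall = ε × PW = 0.53 × 44.8 = 23.7 mm.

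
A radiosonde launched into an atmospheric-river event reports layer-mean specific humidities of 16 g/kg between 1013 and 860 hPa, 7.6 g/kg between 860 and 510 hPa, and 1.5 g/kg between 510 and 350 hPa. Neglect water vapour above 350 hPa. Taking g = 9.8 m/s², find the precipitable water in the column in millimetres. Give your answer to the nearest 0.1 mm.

Precipitable water is the column-integrated vapour mass per unit area: PW = (1/g) Σ q̄ Δp, with q in kg/kg and Δp in Pa (1 kg/m² of water = 1 mm).
Layer 1013–860 hPa: Δp = 153 hPa = 15300 Pa, q̄ = 0.016 kg/kg → 0.016 × 15300 / 9.8 = 24.98 mm
Layer 860–510 hPa: Δp = 350 hPa = 35000 Pa, q̄ = 0.0076 kg/kg → 0.0076 × 35000 / 9.8 = 27.14 mm
Layer 510–350 hPa: Δp = 160 hPa = 16000 Pa, q̄ = 0.0015 kg/kg → 0.0015 × 16000 / 9.8 = 2.45 mm
PW = 24.98 + 27.14 + 2.45 = 54.57 ≈ 54.6 mm.

PW ≈ 54.6 mm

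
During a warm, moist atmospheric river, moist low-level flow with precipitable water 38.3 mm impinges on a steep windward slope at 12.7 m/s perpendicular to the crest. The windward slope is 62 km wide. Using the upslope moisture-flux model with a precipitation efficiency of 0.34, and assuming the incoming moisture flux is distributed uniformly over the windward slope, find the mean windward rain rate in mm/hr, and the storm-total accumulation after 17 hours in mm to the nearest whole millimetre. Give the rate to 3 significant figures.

R ≈ 9.60 mm/hr; total ≈ 163 mm

Incoming column moisture flux per unit ridge length: F = V × PW = 12.7 × 38.3 = 486.41 mm·m/s.
Spread over the 62 km slope with efficiency ε = 0.34: R = ε·F/W = 0.34 × 486.41 / 62000 m = 2.667e-03 mm/s.
R = 2.667e-03 × 3600 = 9.60 mm/hr.
Over 17 h: total = 9.60 × 17 = 163.2 ≈ 163 mm.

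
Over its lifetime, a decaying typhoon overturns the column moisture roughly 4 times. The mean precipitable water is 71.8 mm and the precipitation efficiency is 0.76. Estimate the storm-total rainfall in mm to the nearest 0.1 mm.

rainfall ≈ 218.3 mm

Each cycle deposits ε × PW = 0.76 × 71.8 = 54.568 mm.
Over 4 cycles: 4 × 54.568 = 218.3 mm.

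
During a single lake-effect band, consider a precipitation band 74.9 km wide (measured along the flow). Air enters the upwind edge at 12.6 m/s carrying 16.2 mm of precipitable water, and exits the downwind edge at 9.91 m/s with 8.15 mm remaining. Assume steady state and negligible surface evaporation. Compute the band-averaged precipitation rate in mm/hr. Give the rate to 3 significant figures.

R ≈ 5.93 mm/hr

Column moisture flux per unit crosswind length is F = V × PW.
Inflow: F_in = 12.6 × 16.2 = 204.12 mm·m/s
Outflow: F_out = 9.91 × 8.15 = 80.7665 mm·m/s
Steady-state rate R = (F_in − F_out)/L = (204.12 − 80.7665) / 74900 m = 1.647e-03 mm/s.
R = 1.647e-03 × 3600 = 5.93 mm/hr.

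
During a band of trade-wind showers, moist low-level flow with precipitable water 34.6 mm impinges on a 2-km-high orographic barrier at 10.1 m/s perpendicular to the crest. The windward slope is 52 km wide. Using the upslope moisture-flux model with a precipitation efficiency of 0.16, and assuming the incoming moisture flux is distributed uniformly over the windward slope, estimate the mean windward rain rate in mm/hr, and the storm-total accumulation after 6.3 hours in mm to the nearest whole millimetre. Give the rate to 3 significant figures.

Incoming column moisture flux per unit ridge length: F = V × PW = 10.1 × 34.6 = 349.46 mm·m/s.
Spread over the 52 km slope with efficiency ε = 0.16: R = ε·F/W = 0.16 × 349.46 / 52000 m = 1.075e-03 mm/s.
R = 1.075e-03 × 3600 = 3.87 mm/hr.
Over 6.3 h: total = 3.87 × 6.3 = 24.381 ≈ 24 mm.

R ≈ 3.87 mm/hr; total ≈ 24 mm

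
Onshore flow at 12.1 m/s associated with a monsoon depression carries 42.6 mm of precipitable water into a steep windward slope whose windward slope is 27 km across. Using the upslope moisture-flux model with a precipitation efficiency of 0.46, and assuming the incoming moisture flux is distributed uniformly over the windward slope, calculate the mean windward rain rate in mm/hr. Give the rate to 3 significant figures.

Incoming column moisture flux per unit ridge length: F = V × PW = 12.1 × 42.6 = 515.46 mm·m/s.
Spread over the 27 km slope with efficiency ε = 0.46: R = ε·F/W = 0.46 × 515.46 / 27000 m = 8.782e-03 mm/s.
R = 8.782e-03 × 3600 = 31.6 mm/hr.

R ≈ 31.6 mm/hr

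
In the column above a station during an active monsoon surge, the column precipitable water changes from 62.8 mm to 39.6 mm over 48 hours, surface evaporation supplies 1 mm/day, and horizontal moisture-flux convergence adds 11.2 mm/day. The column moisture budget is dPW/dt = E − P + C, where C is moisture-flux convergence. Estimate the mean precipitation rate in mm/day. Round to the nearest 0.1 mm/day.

P ≈ 23.8 mm/day

dPW/dt = (39.6 − 62.8) mm / (48/24 day) = -11.600 mm/day.
P = E + C − dPW/dt = 1 + (11.2) − (-11.600) = 23.8 mm/day.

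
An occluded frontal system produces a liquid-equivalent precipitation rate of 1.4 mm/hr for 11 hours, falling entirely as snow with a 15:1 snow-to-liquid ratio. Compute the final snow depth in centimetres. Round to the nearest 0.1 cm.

Liquid-equivalent depth = 1.4 × 11 = 15.4 mm.
Snow depth = 15.4 mm × 15 = 231 mm = 23.1 cm.

snow depth ≈ 23.1 cm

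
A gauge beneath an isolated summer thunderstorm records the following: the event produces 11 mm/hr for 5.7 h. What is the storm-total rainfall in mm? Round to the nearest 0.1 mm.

total ≈ 62.7 mm

Total = Σ Rᵢ Δtᵢ = 11 × 5.7
      = 62.7 = 62.7 mm.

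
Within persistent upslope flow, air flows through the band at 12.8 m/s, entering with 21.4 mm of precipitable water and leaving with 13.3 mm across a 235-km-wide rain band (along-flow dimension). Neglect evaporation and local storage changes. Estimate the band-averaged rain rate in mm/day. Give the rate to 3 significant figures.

Column moisture flux per unit crosswind length is F = V × PW.
Inflow: F_in = 12.8 × 21.4 = 273.92 mm·m/s
Outflow: F_out = 12.8 × 13.3 = 170.24 mm·m/s
Steady-state rate R = (F_in − F_out)/L = (273.92 − 170.24) / 235000 m = 4.412e-04 mm/s.
R = 4.412e-04 × 3600 × 24 = 38.1 mm/day.

R ≈ 38.1 mm/day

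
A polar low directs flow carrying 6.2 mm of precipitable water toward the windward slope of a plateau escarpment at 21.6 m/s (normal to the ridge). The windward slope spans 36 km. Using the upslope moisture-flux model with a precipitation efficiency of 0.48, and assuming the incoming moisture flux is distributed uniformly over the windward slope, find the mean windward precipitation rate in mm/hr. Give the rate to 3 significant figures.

Incoming column moisture flux per unit ridge length: F = V × PW = 21.6 × 6.2 = 133.92 mm·m/s.
Spread over the 36 km slope with efficiency ε = 0.48: R = ε·F/W = 0.48 × 133.92 / 36000 m = 1.786e-03 mm/s.
R = 1.786e-03 × 3600 = 6.43 mm/hr.

R ≈ 6.43 mm/hr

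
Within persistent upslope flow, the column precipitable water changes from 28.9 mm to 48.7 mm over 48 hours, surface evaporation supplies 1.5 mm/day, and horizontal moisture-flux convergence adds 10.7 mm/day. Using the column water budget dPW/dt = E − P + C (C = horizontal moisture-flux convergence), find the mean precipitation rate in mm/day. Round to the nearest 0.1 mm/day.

P ≈ 2.3 mm/day

dPW/dt = (48.7 − 28.9) mm / (48/24 day) = +9.900 mm/day.
P = E + C − dPW/dt = 1.5 + (10.7) − (+9.900) = 2.3 mm/day.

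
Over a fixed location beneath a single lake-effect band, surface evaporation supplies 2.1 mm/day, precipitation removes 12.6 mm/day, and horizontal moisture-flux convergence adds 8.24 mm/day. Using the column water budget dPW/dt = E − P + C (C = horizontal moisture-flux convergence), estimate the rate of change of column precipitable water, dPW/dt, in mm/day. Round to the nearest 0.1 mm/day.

dPW/dt = E − P + C = 2.1 − 12.6 + (8.24) = -2.3 mm/day.

dPW/dt ≈ -2.3 mm/day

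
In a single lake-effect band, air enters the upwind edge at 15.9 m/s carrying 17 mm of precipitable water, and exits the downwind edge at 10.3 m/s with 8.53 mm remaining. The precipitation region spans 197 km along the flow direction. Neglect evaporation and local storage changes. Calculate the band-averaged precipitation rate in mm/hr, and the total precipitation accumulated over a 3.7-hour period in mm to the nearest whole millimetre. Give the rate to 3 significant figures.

Column moisture flux per unit crosswind length is F = V × PW.
Inflow: F_in = 15.9 × 17 = 270.3 mm·m/s
Outflow: F_out = 10.3 × 8.53 = 87.859 mm·m/s
Steady-state rate R = (F_in − F_out)/L = (270.3 − 87.859) / 197000 m = 9.261e-04 mm/s.
R = 9.261e-04 × 3600 = 3.33 mm/hr.
Over 3.7 h: total = 3.33 × 3.7 = 12.321 ≈ 12 mm.

R ≈ 3.33 mm/hr; total ≈ 12 mm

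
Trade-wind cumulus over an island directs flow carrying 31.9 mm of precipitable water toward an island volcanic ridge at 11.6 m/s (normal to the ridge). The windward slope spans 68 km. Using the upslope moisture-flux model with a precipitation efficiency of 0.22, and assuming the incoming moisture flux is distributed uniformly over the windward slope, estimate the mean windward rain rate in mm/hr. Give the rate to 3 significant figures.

R ≈ 4.31 mm/hr

Incoming column moisture flux per unit ridge length: F = V × PW = 11.6 × 31.9 = 370.04 mm·m/s.
Spread over the 68 km slope with efficiency ε = 0.22: R = ε·F/W = 0.22 × 370.04 / 68000 m = 1.197e-03 mm/s.
R = 1.197e-03 × 3600 = 4.31 mm/hr.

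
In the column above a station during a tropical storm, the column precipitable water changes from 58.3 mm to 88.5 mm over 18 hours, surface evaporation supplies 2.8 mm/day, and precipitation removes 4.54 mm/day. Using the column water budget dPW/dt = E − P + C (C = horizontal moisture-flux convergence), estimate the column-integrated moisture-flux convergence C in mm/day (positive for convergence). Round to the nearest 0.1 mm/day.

C ≈ 42.0 mm/day

dPW/dt = (88.5 − 58.3) mm / (18/24 day) = +40.267 mm/day.
C = dPW/dt − E + P = (+40.267) − 2.8 + 4.54 = 42.0 mm/day.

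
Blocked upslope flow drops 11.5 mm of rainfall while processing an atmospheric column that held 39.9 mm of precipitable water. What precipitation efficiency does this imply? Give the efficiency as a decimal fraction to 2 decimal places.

ε ≈ 0.29

ε = rainfall / PW = 11.5 / 39.9 = 0.29.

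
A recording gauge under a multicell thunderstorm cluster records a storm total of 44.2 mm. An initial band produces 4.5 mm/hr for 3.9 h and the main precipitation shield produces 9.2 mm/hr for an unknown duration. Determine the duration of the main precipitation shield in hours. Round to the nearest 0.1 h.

duration ≈ 2.9 h

Known phases: 4.5 × 3.9 = 17.55 mm.
Remaining depth = 44.2 − 17.55 = 26.65 mm.
Duration = 26.65 / 9.2 = 2.9 h.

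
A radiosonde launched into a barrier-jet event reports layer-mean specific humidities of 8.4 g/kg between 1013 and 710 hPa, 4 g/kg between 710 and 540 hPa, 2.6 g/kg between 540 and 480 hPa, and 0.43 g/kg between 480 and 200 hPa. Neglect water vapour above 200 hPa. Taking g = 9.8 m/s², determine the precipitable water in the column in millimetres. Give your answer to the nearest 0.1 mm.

Precipitable water is the column-integrated vapour mass per unit area: PW = (1/g) Σ q̄ Δp, with q in kg/kg and Δp in Pa (1 kg/m² of water = 1 mm).
Layer 1013–710 hPa: Δp = 303 hPa = 30300 Pa, q̄ = 0.0084 kg/kg → 0.0084 × 30300 / 9.8 = 25.97 mm
Layer 710–540 hPa: Δp = 170 hPa = 17000 Pa, q̄ = 0.004 kg/kg → 0.004 × 17000 / 9.8 = 6.94 mm
Layer 540–480 hPa: Δp = 60 hPa = 6000 Pa, q̄ = 0.0026 kg/kg → 0.0026 × 6000 / 9.8 = 1.59 mm
Layer 480–200 hPa: Δp = 280 hPa = 28000 Pa, q̄ = 0.00043 kg/kg → 0.00043 × 28000 / 9.8 = 1.23 mm
PW = 25.97 + 6.94 + 1.59 + 1.23 = 35.73 ≈ 35.7 mm.

PW ≈ 35.7 mm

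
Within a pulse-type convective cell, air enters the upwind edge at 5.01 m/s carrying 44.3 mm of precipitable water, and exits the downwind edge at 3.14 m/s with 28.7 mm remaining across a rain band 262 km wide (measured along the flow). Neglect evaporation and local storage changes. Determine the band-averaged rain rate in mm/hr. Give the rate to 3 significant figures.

Column moisture flux per unit crosswind length is F = V × PW.
Inflow: F_in = 5.01 × 44.3 = 221.943 mm·m/s
Outflow: F_out = 3.14 × 28.7 = 90.118 mm·m/s
Steady-state rate R = (F_in − F_out)/L = (221.943 − 90.118) / 262000 m = 5.031e-04 mm/s.
R = 5.031e-04 × 3600 = 1.81 mm/hr.

R ≈ 1.81 mm/hr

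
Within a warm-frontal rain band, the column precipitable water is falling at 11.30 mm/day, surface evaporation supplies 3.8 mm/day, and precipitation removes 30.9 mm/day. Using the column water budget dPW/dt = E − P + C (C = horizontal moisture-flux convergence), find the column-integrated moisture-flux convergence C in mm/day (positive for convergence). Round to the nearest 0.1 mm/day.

dPW/dt = -11.30 mm/day.
C = dPW/dt − E + P = (-11.30) − 3.8 + 30.9 = 15.8 mm/day.

C ≈ 15.8 mm/day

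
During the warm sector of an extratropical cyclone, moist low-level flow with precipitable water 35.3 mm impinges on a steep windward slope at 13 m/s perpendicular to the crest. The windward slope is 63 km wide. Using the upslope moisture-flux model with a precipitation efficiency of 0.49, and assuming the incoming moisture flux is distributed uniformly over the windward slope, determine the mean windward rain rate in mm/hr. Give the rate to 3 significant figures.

R ≈ 12.8 mm/hr

Incoming column moisture flux per unit ridge length: F = V × PW = 13 × 35.3 = 458.9 mm·m/s.
Spread over the 63 km slope with efficiency ε = 0.49: R = ε·F/W = 0.49 × 458.9 / 63000 m = 3.569e-03 mm/s.
R = 3.569e-03 × 3600 = 12.8 mm/hr.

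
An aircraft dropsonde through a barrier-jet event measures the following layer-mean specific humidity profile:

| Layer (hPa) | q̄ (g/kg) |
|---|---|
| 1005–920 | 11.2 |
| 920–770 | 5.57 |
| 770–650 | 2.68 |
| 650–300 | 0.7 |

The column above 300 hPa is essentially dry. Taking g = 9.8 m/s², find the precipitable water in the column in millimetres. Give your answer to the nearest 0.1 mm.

Precipitable water is the column-integrated vapour mass per unit area: PW = (1/g) Σ q̄ Δp, with q in kg/kg and Δp in Pa (1 kg/m² of water = 1 mm).
Layer 1005–920 hPa: Δp = 85 hPa = 8500 Pa, q̄ = 0.0112 kg/kg → 0.0112 × 8500 / 9.8 = 9.71 mm
Layer 920–770 hPa: Δp = 150 hPa = 15000 Pa, q̄ = 0.00557 kg/kg → 0.00557 × 15000 / 9.8 = 8.53 mm
Layer 770–650 hPa: Δp = 120 hPa = 12000 Pa, q̄ = 0.00268 kg/kg → 0.00268 × 12000 / 9.8 = 3.28 mm
Layer 650–300 hPa: Δp = 350 hPa = 35000 Pa, q̄ = 0.0007 kg/kg → 0.0007 × 35000 / 9.8 = 2.50 mm
PW = 9.71 + 8.53 + 3.28 + 2.50 = 24.02 ≈ 24.0 mm.

PW ≈ 24.0 mm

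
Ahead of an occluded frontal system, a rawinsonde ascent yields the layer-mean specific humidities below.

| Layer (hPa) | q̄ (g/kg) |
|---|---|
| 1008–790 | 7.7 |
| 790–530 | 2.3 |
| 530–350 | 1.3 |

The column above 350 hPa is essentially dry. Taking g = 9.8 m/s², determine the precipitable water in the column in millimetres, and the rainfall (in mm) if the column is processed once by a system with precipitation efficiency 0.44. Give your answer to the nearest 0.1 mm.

Precipitable water is the column-integrated vapour mass per unit area: PW = (1/g) Σ q̄ Δp, with q in kg/kg and Δp in Pa (1 kg/m² of water = 1 mm).
Layer 1008–790 hPa: Δp = 218 hPa = 21800 Pa, q̄ = 0.0077 kg/kg → 0.0077 × 21800 / 9.8 = 17.13 mm
Layer 790–530 hPa: Δp = 260 hPa = 26000 Pa, q̄ = 0.0023 kg/kg → 0.0023 × 26000 / 9.8 = 6.10 mm
Layer 530–350 hPa: Δp = 180 hPa = 18000 Pa, q̄ = 0.0013 kg/kg → 0.0013 × 18000 / 9.8 = 2.39 mm
PW = 17.13 + 6.10 + 2.39 = 25.62 ≈ 25.6 mm.
Rainfall = ε × PW = 0.44 × 25.6 = 11.3 mm.

PW ≈ 25.6 mm; rainfall ≈ 11.3 mm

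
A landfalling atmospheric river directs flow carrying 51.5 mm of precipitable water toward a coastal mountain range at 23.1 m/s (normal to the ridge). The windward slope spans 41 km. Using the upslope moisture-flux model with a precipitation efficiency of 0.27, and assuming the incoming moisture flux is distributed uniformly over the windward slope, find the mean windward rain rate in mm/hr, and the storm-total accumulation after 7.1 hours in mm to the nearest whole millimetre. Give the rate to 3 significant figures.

R ≈ 28.2 mm/hr; total ≈ 200 mm

Incoming column moisture flux per unit ridge length: F = V × PW = 23.1 × 51.5 = 1189.65 mm·m/s.
Spread over the 41 km slope with efficiency ε = 0.27: R = ε·F/W = 0.27 × 1189.65 / 41000 m = 7.834e-03 mm/s.
R = 7.834e-03 × 3600 = 28.2 mm/hr.
Over 7.1 h: total = 28.2 × 7.1 = 200.22 ≈ 200 mm.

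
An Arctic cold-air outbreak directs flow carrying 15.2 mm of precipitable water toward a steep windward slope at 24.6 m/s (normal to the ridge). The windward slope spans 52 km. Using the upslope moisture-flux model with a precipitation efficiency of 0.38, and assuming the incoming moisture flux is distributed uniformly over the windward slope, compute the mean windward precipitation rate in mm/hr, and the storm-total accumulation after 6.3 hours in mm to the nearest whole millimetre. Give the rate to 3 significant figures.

R ≈ 9.84 mm/hr; total ≈ 62 mm

Incoming column moisture flux per unit ridge length: F = V × PW = 24.6 × 15.2 = 373.92 mm·m/s.
Spread over the 52 km slope with efficiency ε = 0.38: R = ε·F/W = 0.38 × 373.92 / 52000 m = 2.732e-03 mm/s.
R = 2.732e-03 × 3600 = 9.84 mm/hr.
Over 6.3 h: total = 9.84 × 6.3 = 61.992 ≈ 62 mm.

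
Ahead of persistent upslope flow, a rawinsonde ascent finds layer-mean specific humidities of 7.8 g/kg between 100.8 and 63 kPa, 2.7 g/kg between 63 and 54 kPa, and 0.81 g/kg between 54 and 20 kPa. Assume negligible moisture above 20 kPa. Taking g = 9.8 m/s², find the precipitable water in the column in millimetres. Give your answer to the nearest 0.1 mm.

PW ≈ 35.4 mm

Precipitable water is the column-integrated vapour mass per unit area: PW = (1/g) Σ q̄ Δp, with q in kg/kg and Δp in Pa (1 kg/m² of water = 1 mm).
Layer 100.8–63 kPa: Δp = 378 hPa = 37800 Pa, q̄ = 0.0078 kg/kg → 0.0078 × 37800 / 9.8 = 30.09 mm
Layer 63–54 kPa: Δp = 90 hPa = 9000 Pa, q̄ = 0.0027 kg/kg → 0.0027 × 9000 / 9.8 = 2.48 mm
Layer 54–20 kPa: Δp = 340 hPa = 34000 Pa, q̄ = 0.00081 kg/kg → 0.00081 × 34000 / 9.8 = 2.81 mm
PW = 30.09 + 2.48 + 2.81 = 35.38 ≈ 35.4 mm.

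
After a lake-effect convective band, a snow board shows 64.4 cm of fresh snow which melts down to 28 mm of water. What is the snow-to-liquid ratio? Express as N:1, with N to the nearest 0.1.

Ratio = snow depth / SWE = 644 mm / 28 mm = 23.0, i.e. 23.0:1.

ratio ≈ 23.0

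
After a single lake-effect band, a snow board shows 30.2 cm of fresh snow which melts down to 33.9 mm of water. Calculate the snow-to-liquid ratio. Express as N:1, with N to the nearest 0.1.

Ratio = snow depth / SWE = 302 mm / 33.9 mm = 8.9, i.e. 8.9:1.

ratio ≈ 8.9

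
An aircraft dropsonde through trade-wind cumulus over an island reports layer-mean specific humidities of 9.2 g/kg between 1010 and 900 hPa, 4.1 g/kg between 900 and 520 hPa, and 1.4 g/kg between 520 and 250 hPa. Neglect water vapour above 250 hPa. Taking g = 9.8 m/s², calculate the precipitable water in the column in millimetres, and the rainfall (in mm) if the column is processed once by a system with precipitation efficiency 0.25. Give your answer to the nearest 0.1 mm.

Precipitable water is the column-integrated vapour mass per unit area: PW = (1/g) Σ q̄ Δp, with q in kg/kg and Δp in Pa (1 kg/m² of water = 1 mm).
Layer 1010–900 hPa: Δp = 110 hPa = 11000 Pa, q̄ = 0.0092 kg/kg → 0.0092 × 11000 / 9.8 = 10.33 mm
Layer 900–520 hPa: Δp = 380 hPa = 38000 Pa, q̄ = 0.0041 kg/kg → 0.0041 × 38000 / 9.8 = 15.90 mm
Layer 520–250 hPa: Δp = 270 hPa = 27000 Pa, q̄ = 0.0014 kg/kg → 0.0014 × 27000 / 9.8 = 3.86 mm
PW = 10.33 + 15.90 + 3.86 = 30.09 ≈ 30.1 mm.
Rainfall = ε × PW = 0.25 × 30.1 = 7.5 mm.

PW ≈ 30.1 mm; rainfall ≈ 7.5 mm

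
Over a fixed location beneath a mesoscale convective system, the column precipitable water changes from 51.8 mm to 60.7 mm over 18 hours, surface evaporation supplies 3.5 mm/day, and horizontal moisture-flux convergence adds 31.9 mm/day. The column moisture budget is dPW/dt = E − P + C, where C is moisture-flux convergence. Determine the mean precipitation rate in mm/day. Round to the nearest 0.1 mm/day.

P ≈ 23.5 mm/day

dPW/dt = (60.7 − 51.8) mm / (18/24 day) = +11.867 mm/day.
P = E + C − dPW/dt = 3.5 + (31.9) − (+11.867) = 23.5 mm/day.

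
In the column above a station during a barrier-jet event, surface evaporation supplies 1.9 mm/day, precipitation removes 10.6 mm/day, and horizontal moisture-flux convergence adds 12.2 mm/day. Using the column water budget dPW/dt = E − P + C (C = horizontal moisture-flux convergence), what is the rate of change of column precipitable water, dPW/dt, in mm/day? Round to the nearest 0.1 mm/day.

dPW/dt ≈ 3.5 mm/day

dPW/dt = E − P + C = 1.9 − 10.6 + (12.2) = 3.5 mm/day.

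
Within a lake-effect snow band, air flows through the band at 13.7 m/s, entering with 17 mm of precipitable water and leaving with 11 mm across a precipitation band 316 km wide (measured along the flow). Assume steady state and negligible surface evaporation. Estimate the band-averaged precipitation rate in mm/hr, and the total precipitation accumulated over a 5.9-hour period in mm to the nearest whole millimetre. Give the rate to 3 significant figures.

Column moisture flux per unit crosswind length is F = V × PW.
Inflow: F_in = 13.7 × 17 = 232.9 mm·m/s
Outflow: F_out = 13.7 × 11 = 150.7 mm·m/s
Steady-state rate R = (F_in − F_out)/L = (232.9 − 150.7) / 316000 m = 2.601e-04 mm/s.
R = 2.601e-04 × 3600 = 0.936 mm/hr.
Over 5.9 h: total = 0.936 × 5.9 = 5.5224 ≈ 6 mm.

R ≈ 0.936 mm/hr; total ≈ 6 mm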